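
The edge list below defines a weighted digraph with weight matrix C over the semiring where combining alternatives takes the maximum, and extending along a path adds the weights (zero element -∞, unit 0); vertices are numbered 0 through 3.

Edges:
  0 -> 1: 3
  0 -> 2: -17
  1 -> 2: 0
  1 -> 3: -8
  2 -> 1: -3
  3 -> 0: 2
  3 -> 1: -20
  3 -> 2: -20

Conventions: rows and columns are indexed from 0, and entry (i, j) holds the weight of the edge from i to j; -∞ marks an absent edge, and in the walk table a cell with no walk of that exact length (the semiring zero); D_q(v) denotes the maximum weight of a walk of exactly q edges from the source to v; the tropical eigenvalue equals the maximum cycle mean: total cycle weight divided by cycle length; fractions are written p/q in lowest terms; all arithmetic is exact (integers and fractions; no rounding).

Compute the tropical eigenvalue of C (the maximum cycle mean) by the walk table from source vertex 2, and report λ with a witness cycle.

q=0: [-∞, -∞, 0, -∞]
q=1: [-∞, -3, -∞, -∞]
q=2: [-∞, -∞, -3, -11]
q=3: [-9, -6, -31, -∞]
q=4: [-∞, -6, -6, -14]
Optimal cycle mean attained by: cycle 0->1->3->0, total 3 + (-8) + 2, length 3.
Answer: λ = -1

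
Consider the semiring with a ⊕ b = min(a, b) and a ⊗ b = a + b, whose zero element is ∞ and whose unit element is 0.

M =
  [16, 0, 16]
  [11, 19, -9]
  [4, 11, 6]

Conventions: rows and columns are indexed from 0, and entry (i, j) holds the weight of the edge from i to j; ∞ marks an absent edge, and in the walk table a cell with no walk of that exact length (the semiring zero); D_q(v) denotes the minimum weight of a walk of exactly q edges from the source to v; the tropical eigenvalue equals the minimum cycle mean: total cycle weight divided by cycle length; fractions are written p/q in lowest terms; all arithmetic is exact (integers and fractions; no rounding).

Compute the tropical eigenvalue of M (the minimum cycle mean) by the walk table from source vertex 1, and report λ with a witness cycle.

q=0: [∞, 0, ∞]
q=1: [11, 19, -9]
q=2: [-5, 2, -3]
q=3: [1, -5, -7]
Optimal cycle mean attained by: cycle 0->1->2->0, total 0 + (-9) + 4, length 3.
Answer: λ = -5/3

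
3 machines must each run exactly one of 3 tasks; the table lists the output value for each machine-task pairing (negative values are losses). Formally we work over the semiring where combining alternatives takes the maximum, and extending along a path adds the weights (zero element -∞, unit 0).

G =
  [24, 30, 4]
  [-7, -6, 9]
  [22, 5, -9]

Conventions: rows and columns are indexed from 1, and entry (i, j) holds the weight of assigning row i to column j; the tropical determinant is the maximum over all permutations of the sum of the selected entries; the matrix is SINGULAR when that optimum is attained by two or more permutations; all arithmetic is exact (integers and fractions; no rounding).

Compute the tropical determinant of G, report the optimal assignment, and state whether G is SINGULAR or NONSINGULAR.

σ = (1, 2, 3): 24 + (-6) + (-9) = 9
σ = (1, 3, 2): 24 + 9 + 5 = 38
σ = (2, 1, 3): 30 + (-7) + (-9) = 14
σ = (2, 3, 1): 30 + 9 + 22 = 61
σ = (3, 1, 2): 4 + (-7) + 5 = 2
σ = (3, 2, 1): 4 + (-6) + 22 = 20
Optimal value attained by: σ = (2, 3, 1).
Answer: det⊕(G) = 61; verdict: NONSINGULAR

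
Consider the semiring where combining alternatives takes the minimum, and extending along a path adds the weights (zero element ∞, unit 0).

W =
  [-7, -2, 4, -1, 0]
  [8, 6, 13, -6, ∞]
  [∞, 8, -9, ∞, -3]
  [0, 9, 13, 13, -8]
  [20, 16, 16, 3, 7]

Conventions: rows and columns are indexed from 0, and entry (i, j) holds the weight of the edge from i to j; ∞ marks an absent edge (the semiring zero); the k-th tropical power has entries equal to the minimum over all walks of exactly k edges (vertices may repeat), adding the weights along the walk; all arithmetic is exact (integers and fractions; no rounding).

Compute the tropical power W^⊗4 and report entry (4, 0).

W^⊗2:
  [-14, -9, -5, -8, -9]
  [-6, 3, 4, 0, -14]
  [16, -1, -18, 0, -12]
  [-7, -2, 4, -5, -1]
  [3, 12, 7, 10, -5]
W^⊗3:
  [-21, -16, -14, -15, -16]
  [-13, -8, -5, -11, -8]
  [0, -10, -27, -9, -21]
  [-14, -9, -5, -8, -13]
  [-4, 1, -2, -2, 2]
W^⊗4:
  [-28, -23, -23, -22, -23]
  [-20, -15, -14, -14, -19]
  [-9, -19, -36, -18, -30]
  [-21, -16, -14, -15, -16]
  [-11, -6, -11, -5, -10]
Key observation: the optimum is the walk 4->3->0->0->0, with weight 3 + 0 + (-7) + (-7) = -11.
Optimal value attained by: walk 4->3->0->0->0.
Answer: (W^⊗4)[4][0] = -11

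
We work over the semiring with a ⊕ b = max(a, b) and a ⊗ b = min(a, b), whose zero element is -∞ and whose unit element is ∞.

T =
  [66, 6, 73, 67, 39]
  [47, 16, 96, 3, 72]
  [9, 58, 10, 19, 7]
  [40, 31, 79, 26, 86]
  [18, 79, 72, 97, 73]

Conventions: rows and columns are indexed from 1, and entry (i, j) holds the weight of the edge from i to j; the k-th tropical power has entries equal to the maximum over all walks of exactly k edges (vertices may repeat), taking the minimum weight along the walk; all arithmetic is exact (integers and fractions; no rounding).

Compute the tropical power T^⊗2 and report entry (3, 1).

T^⊗2:
  [66, 58, 67, 66, 67]
  [47, 72, 72, 72, 72]
  [47, 19, 58, 19, 58]
  [40, 79, 72, 86, 73]
  [47, 73, 79, 73, 86]
Key observation: the optimum is the walk 3->2->1, with weight 58 min 47 = 47.
Optimal value attained by: walk 3->2->1.
Answer: (T^⊗2)[3][1] = 47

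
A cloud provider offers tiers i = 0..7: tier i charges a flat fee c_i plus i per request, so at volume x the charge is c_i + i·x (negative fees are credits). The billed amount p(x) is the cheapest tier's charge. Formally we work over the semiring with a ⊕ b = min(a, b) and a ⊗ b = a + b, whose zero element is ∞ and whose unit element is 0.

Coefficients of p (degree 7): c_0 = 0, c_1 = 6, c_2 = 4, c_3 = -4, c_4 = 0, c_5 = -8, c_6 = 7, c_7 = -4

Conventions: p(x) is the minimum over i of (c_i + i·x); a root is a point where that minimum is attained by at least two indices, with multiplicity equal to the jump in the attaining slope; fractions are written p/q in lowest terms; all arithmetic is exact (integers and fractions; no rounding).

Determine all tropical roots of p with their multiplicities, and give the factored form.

hull edge (i=0, c=0) to (i=5, c=-8): slope -8/5, span 5
hull edge (i=5, c=-8) to (i=7, c=-4): slope 2, span 2
Factored form: p(x) = -4 ⊗ (x ⊕ (-2)) ⊗ (x ⊕ (-2)) ⊗ (x ⊕ 8/5) ⊗ (x ⊕ 8/5) ⊗ (x ⊕ 8/5) ⊗ (x ⊕ 8/5) ⊗ (x ⊕ 8/5)
Answer: roots = -2 (mult 2), 8/5 (mult 5)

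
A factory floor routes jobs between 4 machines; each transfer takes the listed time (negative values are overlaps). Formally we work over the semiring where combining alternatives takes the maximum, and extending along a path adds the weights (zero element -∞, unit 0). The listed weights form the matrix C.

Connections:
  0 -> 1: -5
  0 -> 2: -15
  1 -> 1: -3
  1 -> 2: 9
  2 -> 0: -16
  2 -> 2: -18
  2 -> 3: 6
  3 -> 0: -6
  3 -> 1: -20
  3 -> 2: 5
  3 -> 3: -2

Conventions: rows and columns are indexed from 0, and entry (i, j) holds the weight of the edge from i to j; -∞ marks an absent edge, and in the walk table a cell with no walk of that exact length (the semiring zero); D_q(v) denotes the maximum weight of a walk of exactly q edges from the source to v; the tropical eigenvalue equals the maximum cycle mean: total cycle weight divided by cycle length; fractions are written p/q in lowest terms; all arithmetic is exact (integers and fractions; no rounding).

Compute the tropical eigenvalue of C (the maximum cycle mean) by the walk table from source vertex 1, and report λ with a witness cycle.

q=0: [-∞, 0, -∞, -∞]
q=1: [-∞, -3, 9, -∞]
q=2: [-7, -6, 6, 15]
q=3: [9, -5, 20, 13]
q=4: [7, 4, 18, 26]
Optimal cycle mean attained by: cycle 2->3->2, total 6 + 5, length 2.
Answer: λ = 11/2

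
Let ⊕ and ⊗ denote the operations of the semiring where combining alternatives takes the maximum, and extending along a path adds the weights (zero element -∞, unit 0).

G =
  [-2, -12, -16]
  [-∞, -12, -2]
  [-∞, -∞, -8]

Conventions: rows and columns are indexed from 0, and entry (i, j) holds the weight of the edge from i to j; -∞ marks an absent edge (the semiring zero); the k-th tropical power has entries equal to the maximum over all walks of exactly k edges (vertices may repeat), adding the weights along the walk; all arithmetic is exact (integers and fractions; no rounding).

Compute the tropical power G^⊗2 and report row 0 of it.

G^⊗2:
  [-4, -14, -14]
  [-∞, -24, -10]
  [-∞, -∞, -16]
Answer: row 0 of G^⊗2 = [-4, -14, -14]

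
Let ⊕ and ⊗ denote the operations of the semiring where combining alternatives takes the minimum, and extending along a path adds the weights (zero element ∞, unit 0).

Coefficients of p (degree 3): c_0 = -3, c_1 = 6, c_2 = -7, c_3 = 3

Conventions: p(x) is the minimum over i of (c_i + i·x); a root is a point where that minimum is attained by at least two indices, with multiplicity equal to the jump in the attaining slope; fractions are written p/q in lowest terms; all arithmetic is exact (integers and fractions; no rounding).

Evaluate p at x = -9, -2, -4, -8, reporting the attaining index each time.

p(-9) = min(-3+0·(-9)=-3, 6+1·(-9)=-3, -7+2·(-9)=-25, 3+3·(-9)=-24) = -25 (attained by i=2)
p(-2) = min(-3+0·(-2)=-3, 6+1·(-2)=4, -7+2·(-2)=-11, 3+3·(-2)=-3) = -11 (attained by i=2)
p(-4) = min(-3+0·(-4)=-3, 6+1·(-4)=2, -7+2·(-4)=-15, 3+3·(-4)=-9) = -15 (attained by i=2)
p(-8) = min(-3+0·(-8)=-3, 6+1·(-8)=-2, -7+2·(-8)=-23, 3+3·(-8)=-21) = -23 (attained by i=2)
Answer: p(-9) = -25; p(-2) = -11; p(-4) = -15; p(-8) = -23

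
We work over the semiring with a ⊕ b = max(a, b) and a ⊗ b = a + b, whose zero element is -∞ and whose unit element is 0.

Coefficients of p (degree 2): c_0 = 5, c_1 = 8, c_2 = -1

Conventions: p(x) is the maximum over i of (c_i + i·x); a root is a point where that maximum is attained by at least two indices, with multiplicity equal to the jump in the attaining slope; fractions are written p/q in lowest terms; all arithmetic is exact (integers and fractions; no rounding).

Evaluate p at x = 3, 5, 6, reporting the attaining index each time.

p(3) = max(5+0·3=5, 8+1·3=11, -1+2·3=5) = 11 (attained by i=1)
p(5) = max(5+0·5=5, 8+1·5=13, -1+2·5=9) = 13 (attained by i=1)
p(6) = max(5+0·6=5, 8+1·6=14, -1+2·6=11) = 14 (attained by i=1)
Answer: p(3) = 11; p(5) = 13; p(6) = 14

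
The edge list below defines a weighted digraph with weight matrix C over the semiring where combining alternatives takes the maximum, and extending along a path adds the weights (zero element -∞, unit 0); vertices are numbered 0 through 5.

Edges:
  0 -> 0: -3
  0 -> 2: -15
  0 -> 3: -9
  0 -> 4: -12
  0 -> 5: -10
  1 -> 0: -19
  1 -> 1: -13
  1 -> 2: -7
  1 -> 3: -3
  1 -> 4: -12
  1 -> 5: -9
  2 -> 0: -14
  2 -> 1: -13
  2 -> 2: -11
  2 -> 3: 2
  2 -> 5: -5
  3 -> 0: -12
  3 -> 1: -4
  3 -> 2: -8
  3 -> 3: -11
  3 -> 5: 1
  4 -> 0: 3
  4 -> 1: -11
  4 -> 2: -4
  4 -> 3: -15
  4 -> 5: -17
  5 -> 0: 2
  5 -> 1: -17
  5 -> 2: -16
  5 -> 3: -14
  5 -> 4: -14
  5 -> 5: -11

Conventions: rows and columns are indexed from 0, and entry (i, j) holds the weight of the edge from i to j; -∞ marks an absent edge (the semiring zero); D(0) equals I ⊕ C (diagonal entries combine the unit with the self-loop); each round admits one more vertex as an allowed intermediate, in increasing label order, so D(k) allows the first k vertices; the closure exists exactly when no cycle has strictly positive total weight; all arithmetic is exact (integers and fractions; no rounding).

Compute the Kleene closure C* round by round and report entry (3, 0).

D(0):
  [0, -∞, -15, -9, -12, -10]
  [-19, 0, -7, -3, -12, -9]
  [-14, -13, 0, 2, -∞, -5]
  [-12, -4, -8, 0, -∞, 1]
  [3, -11, -4, -15, 0, -17]
  [2, -17, -16, -14, -14, 0]
D(1):
  [0, -∞, -15, -9, -12, -10]
  [-19, 0, -7, -3, -12, -9]
  [-14, -13, 0, 2, -26, -5]
  [-12, -4, -8, 0, -24, 1]
  [3, -11, -4, -6, 0, -7]
  [2, -17, -13, -7, -10, 0]
D(2):
  [0, -∞, -15, -9, -12, -10]
  [-19, 0, -7, -3, -12, -9]
  [-14, -13, 0, 2, -25, -5]
  [-12, -4, -8, 0, -16, 1]
  [3, -11, -4, -6, 0, -7]
  [2, -17, -13, -7, -10, 0]
D(3):
  [0, -28, -15, -9, -12, -10]
  [-19, 0, -7, -3, -12, -9]
  [-14, -13, 0, 2, -25, -5]
  [-12, -4, -8, 0, -16, 1]
  [3, -11, -4, -2, 0, -7]
  [2, -17, -13, -7, -10, 0]
D(4):
  [0, -13, -15, -9, -12, -8]
  [-15, 0, -7, -3, -12, -2]
  [-10, -2, 0, 2, -14, 3]
  [-12, -4, -8, 0, -16, 1]
  [3, -6, -4, -2, 0, -1]
  [2, -11, -13, -7, -10, 0]
D(5):
  [0, -13, -15, -9, -12, -8]
  [-9, 0, -7, -3, -12, -2]
  [-10, -2, 0, 2, -14, 3]
  [-12, -4, -8, 0, -16, 1]
  [3, -6, -4, -2, 0, -1]
  [2, -11, -13, -7, -10, 0]
D(6):
  [0, -13, -15, -9, -12, -8]
  [0, 0, -7, -3, -12, -2]
  [5, -2, 0, 2, -7, 3]
  [3, -4, -8, 0, -9, 1]
  [3, -6, -4, -2, 0, -1]
  [2, -11, -13, -7, -10, 0]
Answer: C*[3][0] = 3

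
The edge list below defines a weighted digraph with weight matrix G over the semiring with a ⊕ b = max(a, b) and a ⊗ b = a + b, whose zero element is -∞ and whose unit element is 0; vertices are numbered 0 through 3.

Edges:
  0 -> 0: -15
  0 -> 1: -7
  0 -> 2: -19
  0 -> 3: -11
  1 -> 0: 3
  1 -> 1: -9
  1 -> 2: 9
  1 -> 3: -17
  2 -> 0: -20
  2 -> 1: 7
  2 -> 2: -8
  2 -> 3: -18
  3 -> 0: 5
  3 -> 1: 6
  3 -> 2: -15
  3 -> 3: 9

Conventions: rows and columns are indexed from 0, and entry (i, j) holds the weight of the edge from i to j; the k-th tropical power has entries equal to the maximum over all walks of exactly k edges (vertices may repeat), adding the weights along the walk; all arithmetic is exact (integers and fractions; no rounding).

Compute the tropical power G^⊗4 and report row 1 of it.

G^⊗2:
  [-4, -5, 2, -2]
  [-6, 16, 1, -8]
  [10, -1, 16, -9]
  [14, 15, 15, 18]
G^⊗3:
  [3, 9, 4, 7]
  [19, 8, 25, 1]
  [2, 23, 8, 0]
  [23, 24, 24, 27]
G^⊗4:
  [12, 13, 18, 16]
  [11, 32, 17, 10]
  [26, 15, 32, 9]
  [32, 33, 33, 36]
Answer: row 1 of G^⊗4 = [11, 32, 17, 10]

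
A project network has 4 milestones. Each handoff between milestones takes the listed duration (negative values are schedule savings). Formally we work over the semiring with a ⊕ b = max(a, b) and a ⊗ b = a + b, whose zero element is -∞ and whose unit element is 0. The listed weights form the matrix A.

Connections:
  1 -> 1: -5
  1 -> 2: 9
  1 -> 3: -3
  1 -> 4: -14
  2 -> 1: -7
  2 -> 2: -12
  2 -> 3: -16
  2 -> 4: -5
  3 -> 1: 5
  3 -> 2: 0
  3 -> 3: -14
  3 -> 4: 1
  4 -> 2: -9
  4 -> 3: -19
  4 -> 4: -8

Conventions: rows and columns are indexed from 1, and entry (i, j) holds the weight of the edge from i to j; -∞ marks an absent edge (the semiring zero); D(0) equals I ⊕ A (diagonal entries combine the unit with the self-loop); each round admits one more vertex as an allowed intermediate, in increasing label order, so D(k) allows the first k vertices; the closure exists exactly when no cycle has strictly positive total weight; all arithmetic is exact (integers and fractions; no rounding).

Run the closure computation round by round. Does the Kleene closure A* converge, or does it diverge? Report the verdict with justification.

D(0):
  [0, 9, -3, -14]
  [-7, 0, -16, -5]
  [5, 0, 0, 1]
  [-∞, -9, -19, 0]
Detection: at round 1, diagonal entry (2, 2) turns strictly positive.
Key observation: the cycle 2->1->2 has total weight (-7) + 9, which is strictly positive.
Answer: DIVERGES — positive cycle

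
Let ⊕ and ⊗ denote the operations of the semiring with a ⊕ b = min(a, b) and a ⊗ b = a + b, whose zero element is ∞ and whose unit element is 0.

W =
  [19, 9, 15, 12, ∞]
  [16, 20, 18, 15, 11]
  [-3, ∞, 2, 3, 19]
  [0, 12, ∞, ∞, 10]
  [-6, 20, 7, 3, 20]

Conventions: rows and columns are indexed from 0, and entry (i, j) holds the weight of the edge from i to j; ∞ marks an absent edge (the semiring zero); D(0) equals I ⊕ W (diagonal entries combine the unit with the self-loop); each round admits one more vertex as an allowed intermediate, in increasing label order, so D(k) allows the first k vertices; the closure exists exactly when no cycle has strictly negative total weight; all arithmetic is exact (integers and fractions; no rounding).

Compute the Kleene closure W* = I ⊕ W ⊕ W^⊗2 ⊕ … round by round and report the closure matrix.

D(0):
  [0, 9, 15, 12, ∞]
  [16, 0, 18, 15, 11]
  [-3, ∞, 0, 3, 19]
  [0, 12, ∞, 0, 10]
  [-6, 20, 7, 3, 0]
D(1):
  [0, 9, 15, 12, ∞]
  [16, 0, 18, 15, 11]
  [-3, 6, 0, 3, 19]
  [0, 9, 15, 0, 10]
  [-6, 3, 7, 3, 0]
D(2):
  [0, 9, 15, 12, 20]
  [16, 0, 18, 15, 11]
  [-3, 6, 0, 3, 17]
  [0, 9, 15, 0, 10]
  [-6, 3, 7, 3, 0]
D(3):
  [0, 9, 15, 12, 20]
  [15, 0, 18, 15, 11]
  [-3, 6, 0, 3, 17]
  [0, 9, 15, 0, 10]
  [-6, 3, 7, 3, 0]
D(4):
  [0, 9, 15, 12, 20]
  [15, 0, 18, 15, 11]
  [-3, 6, 0, 3, 13]
  [0, 9, 15, 0, 10]
  [-6, 3, 7, 3, 0]
D(5):
  [0, 9, 15, 12, 20]
  [5, 0, 18, 14, 11]
  [-3, 6, 0, 3, 13]
  [0, 9, 15, 0, 10]
  [-6, 3, 7, 3, 0]
Answer: W* = [[0, 9, 15, 12, 20], [5, 0, 18, 14, 11], [-3, 6, 0, 3, 13], [0, 9, 15, 0, 10], [-6, 3, 7, 3, 0]]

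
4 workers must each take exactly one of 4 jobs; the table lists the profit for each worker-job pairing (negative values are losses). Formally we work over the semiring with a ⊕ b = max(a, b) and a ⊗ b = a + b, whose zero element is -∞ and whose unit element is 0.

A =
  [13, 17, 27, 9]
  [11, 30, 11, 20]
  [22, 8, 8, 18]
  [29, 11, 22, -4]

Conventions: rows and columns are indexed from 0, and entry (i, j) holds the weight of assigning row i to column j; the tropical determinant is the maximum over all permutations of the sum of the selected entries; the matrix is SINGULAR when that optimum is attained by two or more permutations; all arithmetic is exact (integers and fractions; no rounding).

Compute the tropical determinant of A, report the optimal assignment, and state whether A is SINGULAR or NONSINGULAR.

σ = (0, 1, 2, 3): 13 + 30 + 8 + (-4) = 47
σ = (0, 1, 3, 2): 13 + 30 + 18 + 22 = 83
σ = (0, 2, 1, 3): 13 + 11 + 8 + (-4) = 28
σ = (0, 2, 3, 1): 13 + 11 + 18 + 11 = 53
σ = (0, 3, 1, 2): 13 + 20 + 8 + 22 = 63
σ = (0, 3, 2, 1): 13 + 20 + 8 + 11 = 52
σ = (1, 0, 2, 3): 17 + 11 + 8 + (-4) = 32
σ = (1, 0, 3, 2): 17 + 11 + 18 + 22 = 68
σ = (1, 2, 0, 3): 17 + 11 + 22 + (-4) = 46
σ = (1, 2, 3, 0): 17 + 11 + 18 + 29 = 75
σ = (1, 3, 0, 2): 17 + 20 + 22 + 22 = 81
σ = (1, 3, 2, 0): 17 + 20 + 8 + 29 = 74
σ = (2, 0, 1, 3): 27 + 11 + 8 + (-4) = 42
σ = (2, 0, 3, 1): 27 + 11 + 18 + 11 = 67
σ = (2, 1, 0, 3): 27 + 30 + 22 + (-4) = 75
σ = (2, 1, 3, 0): 27 + 30 + 18 + 29 = 104
σ = (2, 3, 0, 1): 27 + 20 + 22 + 11 = 80
σ = (2, 3, 1, 0): 27 + 20 + 8 + 29 = 84
σ = (3, 0, 1, 2): 9 + 11 + 8 + 22 = 50
σ = (3, 0, 2, 1): 9 + 11 + 8 + 11 = 39
σ = (3, 1, 0, 2): 9 + 30 + 22 + 22 = 83
σ = (3, 1, 2, 0): 9 + 30 + 8 + 29 = 76
σ = (3, 2, 0, 1): 9 + 11 + 22 + 11 = 53
σ = (3, 2, 1, 0): 9 + 11 + 8 + 29 = 57
Optimal value attained by: σ = (2, 1, 3, 0).
Answer: det⊕(A) = 104; verdict: NONSINGULAR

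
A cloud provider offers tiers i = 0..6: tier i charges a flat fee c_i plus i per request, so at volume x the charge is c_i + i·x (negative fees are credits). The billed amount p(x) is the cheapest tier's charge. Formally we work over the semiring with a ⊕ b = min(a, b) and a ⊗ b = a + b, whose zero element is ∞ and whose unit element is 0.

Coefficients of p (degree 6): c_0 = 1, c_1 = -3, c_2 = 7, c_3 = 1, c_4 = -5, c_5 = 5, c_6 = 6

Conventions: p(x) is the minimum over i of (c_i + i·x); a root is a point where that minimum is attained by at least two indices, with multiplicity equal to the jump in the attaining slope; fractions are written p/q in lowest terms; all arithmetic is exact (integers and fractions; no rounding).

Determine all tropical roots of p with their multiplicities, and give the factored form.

hull edge (i=0, c=1) to (i=1, c=-3): slope -4, span 1
hull edge (i=1, c=-3) to (i=4, c=-5): slope -2/3, span 3
hull edge (i=4, c=-5) to (i=6, c=6): slope 11/2, span 2
Factored form: p(x) = 6 ⊗ (x ⊕ (-11/2)) ⊗ (x ⊕ (-11/2)) ⊗ (x ⊕ 2/3) ⊗ (x ⊕ 2/3) ⊗ (x ⊕ 2/3) ⊗ (x ⊕ 4)
Answer: roots = -11/2 (mult 2), 2/3 (mult 3), 4 (mult 1)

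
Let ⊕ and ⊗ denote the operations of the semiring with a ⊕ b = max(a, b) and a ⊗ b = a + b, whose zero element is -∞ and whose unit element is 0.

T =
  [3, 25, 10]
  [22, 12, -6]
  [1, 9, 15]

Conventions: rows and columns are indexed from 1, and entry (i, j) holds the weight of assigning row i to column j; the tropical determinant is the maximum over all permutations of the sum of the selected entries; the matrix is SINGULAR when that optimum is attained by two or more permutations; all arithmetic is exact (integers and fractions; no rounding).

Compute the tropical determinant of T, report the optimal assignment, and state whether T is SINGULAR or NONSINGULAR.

σ = (1, 2, 3): 3 + 12 + 15 = 30
σ = (1, 3, 2): 3 + (-6) + 9 = 6
σ = (2, 1, 3): 25 + 22 + 15 = 62
σ = (2, 3, 1): 25 + (-6) + 1 = 20
σ = (3, 1, 2): 10 + 22 + 9 = 41
σ = (3, 2, 1): 10 + 12 + 1 = 23
Optimal value attained by: σ = (2, 1, 3).
Answer: det⊕(T) = 62; verdict: NONSINGULAR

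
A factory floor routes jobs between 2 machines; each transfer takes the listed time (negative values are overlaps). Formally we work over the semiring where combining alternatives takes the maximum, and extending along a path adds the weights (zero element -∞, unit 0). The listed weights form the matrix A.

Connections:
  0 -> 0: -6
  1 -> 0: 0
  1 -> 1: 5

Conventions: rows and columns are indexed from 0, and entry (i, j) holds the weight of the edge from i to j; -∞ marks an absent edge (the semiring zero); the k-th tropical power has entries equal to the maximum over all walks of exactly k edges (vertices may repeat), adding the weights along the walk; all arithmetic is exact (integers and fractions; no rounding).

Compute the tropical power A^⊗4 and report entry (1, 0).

A^⊗2:
  [-12, -∞]
  [5, 10]
A^⊗3:
  [-18, -∞]
  [10, 15]
A^⊗4:
  [-24, -∞]
  [15, 20]
Key observation: the optimum is the walk 1->1->1->1->0, with weight 5 + 5 + 5 + 0 = 15.
Optimal value attained by: walk 1->1->1->1->0.
Answer: (A^⊗4)[1][0] = 15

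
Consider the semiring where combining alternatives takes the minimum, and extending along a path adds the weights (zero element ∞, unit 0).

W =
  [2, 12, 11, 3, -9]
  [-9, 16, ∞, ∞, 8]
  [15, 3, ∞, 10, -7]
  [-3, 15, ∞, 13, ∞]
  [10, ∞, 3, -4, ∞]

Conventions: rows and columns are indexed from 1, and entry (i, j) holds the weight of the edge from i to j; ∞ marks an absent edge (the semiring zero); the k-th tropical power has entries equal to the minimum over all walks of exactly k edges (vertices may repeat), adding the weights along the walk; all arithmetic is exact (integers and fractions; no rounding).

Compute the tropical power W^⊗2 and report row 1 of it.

W^⊗2:
  [0, 14, -6, -13, -7]
  [-7, 3, 2, -6, -18]
  [-6, 19, -4, -11, 6]
  [-1, 9, 8, 0, -12]
  [-7, 6, 21, 9, -4]
Answer: row 1 of W^⊗2 = [0, 14, -6, -13, -7]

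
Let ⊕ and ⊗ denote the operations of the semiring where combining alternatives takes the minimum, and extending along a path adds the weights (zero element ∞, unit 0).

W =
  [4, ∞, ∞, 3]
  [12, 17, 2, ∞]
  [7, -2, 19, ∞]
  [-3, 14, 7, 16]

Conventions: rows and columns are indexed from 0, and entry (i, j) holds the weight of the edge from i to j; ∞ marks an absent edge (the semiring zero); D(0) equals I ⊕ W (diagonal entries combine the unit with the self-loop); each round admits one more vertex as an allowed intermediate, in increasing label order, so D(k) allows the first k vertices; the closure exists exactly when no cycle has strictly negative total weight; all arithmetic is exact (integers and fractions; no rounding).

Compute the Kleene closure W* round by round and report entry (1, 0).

D(0):
  [0, ∞, ∞, 3]
  [12, 0, 2, ∞]
  [7, -2, 0, ∞]
  [-3, 14, 7, 0]
D(1):
  [0, ∞, ∞, 3]
  [12, 0, 2, 15]
  [7, -2, 0, 10]
  [-3, 14, 7, 0]
D(2):
  [0, ∞, ∞, 3]
  [12, 0, 2, 15]
  [7, -2, 0, 10]
  [-3, 14, 7, 0]
D(3):
  [0, ∞, ∞, 3]
  [9, 0, 2, 12]
  [7, -2, 0, 10]
  [-3, 5, 7, 0]
D(4):
  [0, 8, 10, 3]
  [9, 0, 2, 12]
  [7, -2, 0, 10]
  [-3, 5, 7, 0]
Answer: W*[1][0] = 9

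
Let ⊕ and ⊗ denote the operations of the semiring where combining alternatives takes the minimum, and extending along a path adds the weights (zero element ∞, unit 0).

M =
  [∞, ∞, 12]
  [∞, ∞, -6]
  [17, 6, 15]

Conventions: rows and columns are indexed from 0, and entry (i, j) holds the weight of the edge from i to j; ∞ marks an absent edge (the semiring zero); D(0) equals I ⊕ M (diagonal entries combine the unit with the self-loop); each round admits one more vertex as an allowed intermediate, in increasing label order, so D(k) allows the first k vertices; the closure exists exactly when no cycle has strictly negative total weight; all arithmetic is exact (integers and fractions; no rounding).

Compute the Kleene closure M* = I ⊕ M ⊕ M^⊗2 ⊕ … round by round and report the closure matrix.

D(0):
  [0, ∞, 12]
  [∞, 0, -6]
  [17, 6, 0]
D(1):
  [0, ∞, 12]
  [∞, 0, -6]
  [17, 6, 0]
D(2):
  [0, ∞, 12]
  [∞, 0, -6]
  [17, 6, 0]
D(3):
  [0, 18, 12]
  [11, 0, -6]
  [17, 6, 0]
Answer: M* = [[0, 18, 12], [11, 0, -6], [17, 6, 0]]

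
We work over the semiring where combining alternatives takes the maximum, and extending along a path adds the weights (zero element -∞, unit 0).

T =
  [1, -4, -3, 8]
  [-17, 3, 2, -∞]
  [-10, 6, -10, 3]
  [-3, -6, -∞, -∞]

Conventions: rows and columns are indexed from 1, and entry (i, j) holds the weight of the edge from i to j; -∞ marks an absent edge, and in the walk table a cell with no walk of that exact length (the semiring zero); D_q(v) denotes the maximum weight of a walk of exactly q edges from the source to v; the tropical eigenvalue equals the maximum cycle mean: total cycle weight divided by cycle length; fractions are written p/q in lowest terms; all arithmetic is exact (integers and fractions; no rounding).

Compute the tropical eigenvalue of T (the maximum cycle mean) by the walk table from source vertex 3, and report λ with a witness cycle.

q=0: [-∞, -∞, 0, -∞]
q=1: [-10, 6, -10, 3]
q=2: [0, 9, 8, -2]
q=3: [1, 14, 11, 11]
q=4: [8, 17, 16, 14]
Optimal cycle mean attained by: cycle 2->3->2, total 2 + 6, length 2.
Answer: λ = 4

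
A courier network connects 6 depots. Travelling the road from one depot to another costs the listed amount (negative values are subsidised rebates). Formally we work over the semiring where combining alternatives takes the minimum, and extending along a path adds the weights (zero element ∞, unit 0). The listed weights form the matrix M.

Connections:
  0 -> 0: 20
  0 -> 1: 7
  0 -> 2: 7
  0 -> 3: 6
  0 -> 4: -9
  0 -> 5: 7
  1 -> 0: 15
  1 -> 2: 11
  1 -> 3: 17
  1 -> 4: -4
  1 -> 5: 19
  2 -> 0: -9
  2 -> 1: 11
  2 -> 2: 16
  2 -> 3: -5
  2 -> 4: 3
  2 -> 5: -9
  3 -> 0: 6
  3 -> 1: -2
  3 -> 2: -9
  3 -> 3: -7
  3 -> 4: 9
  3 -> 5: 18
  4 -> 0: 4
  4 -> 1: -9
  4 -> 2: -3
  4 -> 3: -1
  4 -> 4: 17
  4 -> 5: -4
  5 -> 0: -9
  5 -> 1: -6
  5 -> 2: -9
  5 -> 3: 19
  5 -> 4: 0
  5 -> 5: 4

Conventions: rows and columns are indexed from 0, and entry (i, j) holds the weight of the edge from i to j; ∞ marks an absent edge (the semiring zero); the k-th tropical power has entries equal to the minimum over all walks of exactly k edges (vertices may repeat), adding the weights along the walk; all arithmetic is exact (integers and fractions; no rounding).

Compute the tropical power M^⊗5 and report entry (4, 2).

M^⊗2:
  [-5, -18, -12, -10, 3, -13]
  [0, -13, -7, -5, 6, -8]
  [-18, -15, -18, -12, -18, -5]
  [-18, -9, -16, -14, -6, -18]
  [-13, -10, -13, -8, -13, -12]
  [-18, -9, -5, -14, -18, -18]
M^⊗3:
  [-22, -19, -22, -17, -22, -21]
  [-17, -14, -17, -12, -17, -16]
  [-27, -27, -21, -23, -27, -27]
  [-27, -24, -27, -21, -27, -25]
  [-22, -22, -21, -18, -22, -22]
  [-27, -27, -27, -21, -27, -22]
M^⊗4:
  [-31, -31, -30, -27, -31, -31]
  [-26, -26, -25, -22, -26, -26]
  [-36, -36, -36, -30, -36, -31]
  [-36, -36, -34, -32, -36, -36]
  [-31, -31, -31, -26, -31, -30]
  [-36, -36, -31, -32, -36, -36]
M^⊗5:
  [-40, -40, -40, -35, -40, -39]
  [-35, -35, -35, -30, -35, -34]
  [-45, -45, -40, -41, -45, -45]
  [-45, -45, -45, -39, -45, -43]
  [-40, -40, -39, -36, -40, -40]
  [-45, -45, -45, -39, -45, -40]
Key observation: the optimum is the walk 4->2->5->2->5->2, with weight (-3) + (-9) + (-9) + (-9) + (-9) = -39.
Optimal value attained by: walk 4->2->5->2->5->2.
Answer: (M^⊗5)[4][2] = -39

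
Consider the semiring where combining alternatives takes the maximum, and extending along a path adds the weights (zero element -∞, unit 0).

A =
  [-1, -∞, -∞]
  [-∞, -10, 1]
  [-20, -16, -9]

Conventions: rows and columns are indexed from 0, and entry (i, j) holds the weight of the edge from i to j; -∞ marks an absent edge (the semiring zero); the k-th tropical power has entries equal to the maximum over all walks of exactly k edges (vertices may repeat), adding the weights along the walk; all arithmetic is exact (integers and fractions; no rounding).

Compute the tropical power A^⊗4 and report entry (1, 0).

A^⊗2:
  [-2, -∞, -∞]
  [-19, -15, -8]
  [-21, -25, -15]
A^⊗3:
  [-3, -∞, -∞]
  [-20, -24, -14]
  [-22, -31, -24]
A^⊗4:
  [-4, -∞, -∞]
  [-21, -30, -23]
  [-23, -40, -30]
Key observation: the optimum is the walk 1->2->0->0->0, with weight 1 + (-20) + (-1) + (-1) = -21.
Optimal value attained by: walk 1->2->0->0->0.
Answer: (A^⊗4)[1][0] = -21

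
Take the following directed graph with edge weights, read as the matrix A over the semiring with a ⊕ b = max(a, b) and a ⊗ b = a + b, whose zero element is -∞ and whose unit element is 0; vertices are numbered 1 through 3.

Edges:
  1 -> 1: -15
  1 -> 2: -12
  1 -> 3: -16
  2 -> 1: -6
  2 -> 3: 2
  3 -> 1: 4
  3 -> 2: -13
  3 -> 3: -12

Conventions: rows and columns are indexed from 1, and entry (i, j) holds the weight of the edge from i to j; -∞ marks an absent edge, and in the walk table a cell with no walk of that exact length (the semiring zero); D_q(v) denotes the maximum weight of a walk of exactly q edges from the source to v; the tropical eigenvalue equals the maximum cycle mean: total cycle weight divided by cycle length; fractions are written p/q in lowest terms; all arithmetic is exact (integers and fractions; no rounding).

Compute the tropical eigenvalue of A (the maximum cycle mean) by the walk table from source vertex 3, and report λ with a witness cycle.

q=0: [-∞, -∞, 0]
q=1: [4, -13, -12]
q=2: [-8, -8, -11]
q=3: [-7, -20, -6]
Optimal cycle mean attained by: cycle 1->2->3->1, total (-12) + 2 + 4, length 3.
Answer: λ = -2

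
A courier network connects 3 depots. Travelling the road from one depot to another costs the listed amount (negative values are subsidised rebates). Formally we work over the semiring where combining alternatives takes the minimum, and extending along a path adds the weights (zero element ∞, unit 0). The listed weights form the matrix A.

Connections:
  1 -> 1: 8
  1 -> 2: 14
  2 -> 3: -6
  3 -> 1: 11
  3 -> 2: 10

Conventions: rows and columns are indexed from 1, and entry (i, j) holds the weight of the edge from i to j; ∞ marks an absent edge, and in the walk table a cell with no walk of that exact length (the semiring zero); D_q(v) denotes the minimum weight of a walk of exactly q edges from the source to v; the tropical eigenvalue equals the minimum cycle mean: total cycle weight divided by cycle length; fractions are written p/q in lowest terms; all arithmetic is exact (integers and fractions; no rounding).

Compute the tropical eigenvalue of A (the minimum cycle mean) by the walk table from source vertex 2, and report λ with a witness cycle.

q=0: [∞, 0, ∞]
q=1: [∞, ∞, -6]
q=2: [5, 4, ∞]
q=3: [13, 19, -2]
Optimal cycle mean attained by: cycle 2->3->2, total (-6) + 10, length 2.
Answer: λ = 2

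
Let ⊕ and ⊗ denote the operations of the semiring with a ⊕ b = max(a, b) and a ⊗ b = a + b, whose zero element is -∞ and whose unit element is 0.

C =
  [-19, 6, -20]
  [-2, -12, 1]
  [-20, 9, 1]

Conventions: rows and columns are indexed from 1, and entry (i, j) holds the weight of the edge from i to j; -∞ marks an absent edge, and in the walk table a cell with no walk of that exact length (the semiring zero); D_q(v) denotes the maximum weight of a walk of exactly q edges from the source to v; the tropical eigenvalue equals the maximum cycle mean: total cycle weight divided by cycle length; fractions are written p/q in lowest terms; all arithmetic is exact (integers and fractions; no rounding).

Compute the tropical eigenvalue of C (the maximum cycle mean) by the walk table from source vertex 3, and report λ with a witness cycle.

q=0: [-∞, -∞, 0]
q=1: [-20, 9, 1]
q=2: [7, 10, 10]
q=3: [8, 19, 11]
Optimal cycle mean attained by: cycle 2->3->2, total 1 + 9, length 2.
Answer: λ = 5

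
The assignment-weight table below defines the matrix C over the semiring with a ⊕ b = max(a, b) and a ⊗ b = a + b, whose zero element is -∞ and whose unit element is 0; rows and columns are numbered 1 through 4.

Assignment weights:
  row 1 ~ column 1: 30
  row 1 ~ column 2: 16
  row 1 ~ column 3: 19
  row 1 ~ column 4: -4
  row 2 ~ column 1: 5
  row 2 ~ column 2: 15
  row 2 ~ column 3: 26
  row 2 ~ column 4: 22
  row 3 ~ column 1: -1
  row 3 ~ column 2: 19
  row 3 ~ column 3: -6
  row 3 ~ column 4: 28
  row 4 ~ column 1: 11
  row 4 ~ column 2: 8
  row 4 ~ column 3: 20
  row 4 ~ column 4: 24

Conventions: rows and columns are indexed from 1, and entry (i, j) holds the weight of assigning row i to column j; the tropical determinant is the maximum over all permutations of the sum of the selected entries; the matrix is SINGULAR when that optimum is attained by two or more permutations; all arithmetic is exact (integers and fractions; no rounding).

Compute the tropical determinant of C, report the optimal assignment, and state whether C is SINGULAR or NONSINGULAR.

σ = (1, 2, 3, 4): 30 + 15 + (-6) + 24 = 63
σ = (1, 2, 4, 3): 30 + 15 + 28 + 20 = 93
σ = (1, 3, 2, 4): 30 + 26 + 19 + 24 = 99
σ = (1, 3, 4, 2): 30 + 26 + 28 + 8 = 92
σ = (1, 4, 2, 3): 30 + 22 + 19 + 20 = 91
σ = (1, 4, 3, 2): 30 + 22 + (-6) + 8 = 54
σ = (2, 1, 3, 4): 16 + 5 + (-6) + 24 = 39
σ = (2, 1, 4, 3): 16 + 5 + 28 + 20 = 69
σ = (2, 3, 1, 4): 16 + 26 + (-1) + 24 = 65
σ = (2, 3, 4, 1): 16 + 26 + 28 + 11 = 81
σ = (2, 4, 1, 3): 16 + 22 + (-1) + 20 = 57
σ = (2, 4, 3, 1): 16 + 22 + (-6) + 11 = 43
σ = (3, 1, 2, 4): 19 + 5 + 19 + 24 = 67
σ = (3, 1, 4, 2): 19 + 5 + 28 + 8 = 60
σ = (3, 2, 1, 4): 19 + 15 + (-1) + 24 = 57
σ = (3, 2, 4, 1): 19 + 15 + 28 + 11 = 73
σ = (3, 4, 1, 2): 19 + 22 + (-1) + 8 = 48
σ = (3, 4, 2, 1): 19 + 22 + 19 + 11 = 71
σ = (4, 1, 2, 3): (-4) + 5 + 19 + 20 = 40
σ = (4, 1, 3, 2): (-4) + 5 + (-6) + 8 = 3
σ = (4, 2, 1, 3): (-4) + 15 + (-1) + 20 = 30
σ = (4, 2, 3, 1): (-4) + 15 + (-6) + 11 = 16
σ = (4, 3, 1, 2): (-4) + 26 + (-1) + 8 = 29
σ = (4, 3, 2, 1): (-4) + 26 + 19 + 11 = 52
Optimal value attained by: σ = (1, 3, 2, 4).
Answer: det⊕(C) = 99; verdict: NONSINGULAR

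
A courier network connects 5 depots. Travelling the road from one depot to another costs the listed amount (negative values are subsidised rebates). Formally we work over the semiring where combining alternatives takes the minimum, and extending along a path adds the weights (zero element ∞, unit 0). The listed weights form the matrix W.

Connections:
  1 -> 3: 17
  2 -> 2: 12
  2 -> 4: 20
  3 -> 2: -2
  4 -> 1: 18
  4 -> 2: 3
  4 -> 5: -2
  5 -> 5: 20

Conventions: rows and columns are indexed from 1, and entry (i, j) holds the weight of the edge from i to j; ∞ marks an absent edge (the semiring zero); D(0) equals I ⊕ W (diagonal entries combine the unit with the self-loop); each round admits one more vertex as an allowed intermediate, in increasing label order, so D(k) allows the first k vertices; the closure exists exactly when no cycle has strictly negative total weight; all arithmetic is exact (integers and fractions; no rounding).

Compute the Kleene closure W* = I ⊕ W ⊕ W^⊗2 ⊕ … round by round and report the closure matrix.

D(0):
  [0, ∞, 17, ∞, ∞]
  [∞, 0, ∞, 20, ∞]
  [∞, -2, 0, ∞, ∞]
  [18, 3, ∞, 0, -2]
  [∞, ∞, ∞, ∞, 0]
D(1):
  [0, ∞, 17, ∞, ∞]
  [∞, 0, ∞, 20, ∞]
  [∞, -2, 0, ∞, ∞]
  [18, 3, 35, 0, -2]
  [∞, ∞, ∞, ∞, 0]
D(2):
  [0, ∞, 17, ∞, ∞]
  [∞, 0, ∞, 20, ∞]
  [∞, -2, 0, 18, ∞]
  [18, 3, 35, 0, -2]
  [∞, ∞, ∞, ∞, 0]
D(3):
  [0, 15, 17, 35, ∞]
  [∞, 0, ∞, 20, ∞]
  [∞, -2, 0, 18, ∞]
  [18, 3, 35, 0, -2]
  [∞, ∞, ∞, ∞, 0]
D(4):
  [0, 15, 17, 35, 33]
  [38, 0, 55, 20, 18]
  [36, -2, 0, 18, 16]
  [18, 3, 35, 0, -2]
  [∞, ∞, ∞, ∞, 0]
D(5):
  [0, 15, 17, 35, 33]
  [38, 0, 55, 20, 18]
  [36, -2, 0, 18, 16]
  [18, 3, 35, 0, -2]
  [∞, ∞, ∞, ∞, 0]
Answer: W* = [[0, 15, 17, 35, 33], [38, 0, 55, 20, 18], [36, -2, 0, 18, 16], [18, 3, 35, 0, -2], [∞, ∞, ∞, ∞, 0]]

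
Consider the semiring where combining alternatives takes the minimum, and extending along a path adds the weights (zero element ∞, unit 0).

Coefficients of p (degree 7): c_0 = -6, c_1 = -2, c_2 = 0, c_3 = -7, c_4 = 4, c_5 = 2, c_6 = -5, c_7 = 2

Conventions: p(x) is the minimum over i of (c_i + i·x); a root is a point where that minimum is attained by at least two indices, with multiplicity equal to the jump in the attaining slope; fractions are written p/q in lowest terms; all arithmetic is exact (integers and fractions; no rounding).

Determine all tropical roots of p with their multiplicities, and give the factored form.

hull edge (i=0, c=-6) to (i=3, c=-7): slope -1/3, span 3
hull edge (i=3, c=-7) to (i=6, c=-5): slope 2/3, span 3
hull edge (i=6, c=-5) to (i=7, c=2): slope 7, span 1
Factored form: p(x) = 2 ⊗ (x ⊕ (-7)) ⊗ (x ⊕ (-2/3)) ⊗ (x ⊕ (-2/3)) ⊗ (x ⊕ (-2/3)) ⊗ (x ⊕ 1/3) ⊗ (x ⊕ 1/3) ⊗ (x ⊕ 1/3)
Answer: roots = -7 (mult 1), -2/3 (mult 3), 1/3 (mult 3)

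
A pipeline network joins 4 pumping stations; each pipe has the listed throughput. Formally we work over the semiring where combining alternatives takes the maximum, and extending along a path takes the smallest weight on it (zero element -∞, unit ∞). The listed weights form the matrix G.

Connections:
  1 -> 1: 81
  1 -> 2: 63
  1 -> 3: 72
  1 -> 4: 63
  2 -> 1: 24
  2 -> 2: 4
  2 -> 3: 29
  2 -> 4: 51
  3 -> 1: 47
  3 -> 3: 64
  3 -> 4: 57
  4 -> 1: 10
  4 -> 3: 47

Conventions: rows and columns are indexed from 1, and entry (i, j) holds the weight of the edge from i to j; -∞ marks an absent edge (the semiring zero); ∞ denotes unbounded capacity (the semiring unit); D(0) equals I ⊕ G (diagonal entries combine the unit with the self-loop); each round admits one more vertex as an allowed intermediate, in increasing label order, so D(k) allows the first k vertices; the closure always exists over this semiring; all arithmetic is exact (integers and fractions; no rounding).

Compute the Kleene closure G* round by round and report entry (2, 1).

D(0):
  [∞, 63, 72, 63]
  [24, ∞, 29, 51]
  [47, -∞, ∞, 57]
  [10, -∞, 47, ∞]
D(1):
  [∞, 63, 72, 63]
  [24, ∞, 29, 51]
  [47, 47, ∞, 57]
  [10, 10, 47, ∞]
D(2):
  [∞, 63, 72, 63]
  [24, ∞, 29, 51]
  [47, 47, ∞, 57]
  [10, 10, 47, ∞]
D(3):
  [∞, 63, 72, 63]
  [29, ∞, 29, 51]
  [47, 47, ∞, 57]
  [47, 47, 47, ∞]
D(4):
  [∞, 63, 72, 63]
  [47, ∞, 47, 51]
  [47, 47, ∞, 57]
  [47, 47, 47, ∞]
Answer: G*[2][1] = 47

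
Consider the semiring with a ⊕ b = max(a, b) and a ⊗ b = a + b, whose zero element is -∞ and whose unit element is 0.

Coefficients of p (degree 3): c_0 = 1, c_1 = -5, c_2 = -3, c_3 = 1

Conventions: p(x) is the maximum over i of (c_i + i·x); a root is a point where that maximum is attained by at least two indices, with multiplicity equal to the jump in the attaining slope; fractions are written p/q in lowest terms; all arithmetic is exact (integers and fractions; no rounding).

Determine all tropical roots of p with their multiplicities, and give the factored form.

hull edge (i=0, c=1) to (i=3, c=1): slope 0, span 3
Factored form: p(x) = 1 ⊗ (x ⊕ 0) ⊗ (x ⊕ 0) ⊗ (x ⊕ 0)
Answer: roots = 0 (mult 3)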